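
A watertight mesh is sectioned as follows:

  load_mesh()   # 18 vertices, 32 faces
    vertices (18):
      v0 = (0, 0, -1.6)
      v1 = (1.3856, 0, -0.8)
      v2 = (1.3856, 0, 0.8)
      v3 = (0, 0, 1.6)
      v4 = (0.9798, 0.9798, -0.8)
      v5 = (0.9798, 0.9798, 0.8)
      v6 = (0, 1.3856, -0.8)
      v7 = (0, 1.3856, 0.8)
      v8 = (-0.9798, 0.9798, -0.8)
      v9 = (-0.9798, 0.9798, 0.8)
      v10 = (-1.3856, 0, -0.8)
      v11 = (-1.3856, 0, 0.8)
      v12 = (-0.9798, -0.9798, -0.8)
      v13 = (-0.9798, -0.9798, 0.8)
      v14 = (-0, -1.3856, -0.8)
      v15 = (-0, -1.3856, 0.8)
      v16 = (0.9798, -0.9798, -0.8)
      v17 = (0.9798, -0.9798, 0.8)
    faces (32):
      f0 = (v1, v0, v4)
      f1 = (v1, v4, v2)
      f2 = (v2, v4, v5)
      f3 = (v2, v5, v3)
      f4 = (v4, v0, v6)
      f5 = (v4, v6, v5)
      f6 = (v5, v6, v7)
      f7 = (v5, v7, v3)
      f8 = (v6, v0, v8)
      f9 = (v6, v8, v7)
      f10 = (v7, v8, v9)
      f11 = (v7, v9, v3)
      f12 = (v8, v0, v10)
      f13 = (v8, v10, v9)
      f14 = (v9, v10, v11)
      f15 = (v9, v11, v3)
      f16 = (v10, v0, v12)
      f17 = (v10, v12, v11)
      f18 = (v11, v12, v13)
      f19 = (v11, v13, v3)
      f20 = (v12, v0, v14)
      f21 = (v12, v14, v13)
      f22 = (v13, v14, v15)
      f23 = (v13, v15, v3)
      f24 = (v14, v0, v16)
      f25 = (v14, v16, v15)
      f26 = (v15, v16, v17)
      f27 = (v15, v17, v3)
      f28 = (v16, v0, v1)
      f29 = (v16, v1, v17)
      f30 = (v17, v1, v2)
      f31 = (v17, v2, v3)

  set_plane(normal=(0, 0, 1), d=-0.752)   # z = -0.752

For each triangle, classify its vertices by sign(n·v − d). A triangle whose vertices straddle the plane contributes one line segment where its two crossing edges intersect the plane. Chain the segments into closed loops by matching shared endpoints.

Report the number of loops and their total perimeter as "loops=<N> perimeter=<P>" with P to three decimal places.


Straddling triangles (16 of 32):
  (v1,v4,v2) [--+] → (0.991974, 0.950406, -0.752)–(1.3856, 0, -0.752)  len=1.0287
  (v2,v4,v5) [+-+] → (0.991974, 0.950406, -0.752)–(0.9798, 0.9798, -0.752)  len=0.0318
  (v4,v6,v5) [--+] → (0.029394, 1.37343, -0.752)–(0.9798, 0.9798, -0.752)  len=1.0287
  (v5,v6,v7) [+-+] → (0.029394, 1.37343, -0.752)–(0, 1.3856, -0.752)  len=0.0318
  (v6,v8,v7) [--+] → (-0.950406, 0.991974, -0.752)–(0, 1.3856, -0.752)  len=1.0287
  (v7,v8,v9) [+-+] → (-0.950406, 0.991974, -0.752)–(-0.9798, 0.9798, -0.752)  len=0.0318
  (v8,v10,v9) [--+] → (-1.37343, 0.029394, -0.752)–(-0.9798, 0.9798, -0.752)  len=1.0287
  (v9,v10,v11) [+-+] → (-1.37343, 0.029394, -0.752)–(-1.3856, 0, -0.752)  len=0.0318
  (v10,v12,v11) [--+] → (-0.991974, -0.950406, -0.752)–(-1.3856, 0, -0.752)  len=1.0287
  (v11,v12,v13) [+-+] → (-0.991974, -0.950406, -0.752)–(-0.9798, -0.9798, -0.752)  len=0.0318
  (v12,v14,v13) [--+] → (-0.029394, -1.37343, -0.752)–(-0.9798, -0.9798, -0.752)  len=1.0287
  (v13,v14,v15) [+-+] → (-0.029394, -1.37343, -0.752)–(0, -1.3856, -0.752)  len=0.0318
  (v14,v16,v15) [--+] → (0.950406, -0.991974, -0.752)–(0, -1.3856, -0.752)  len=1.0287
  (v15,v16,v17) [+-+] → (0.950406, -0.991974, -0.752)–(0.9798, -0.9798, -0.752)  len=0.0318
  (v16,v1,v17) [--+] → (1.37343, -0.029394, -0.752)–(0.9798, -0.9798, -0.752)  len=1.0287
  (v17,v1,v2) [+-+] → (1.37343, -0.029394, -0.752)–(1.3856, 0, -0.752)  len=0.0318

Chained into 1 loop(s):
  loop 1: 16 segments, perimeter = 8.4841
Total perimeter = 8.484

loops=1 perimeter=8.484


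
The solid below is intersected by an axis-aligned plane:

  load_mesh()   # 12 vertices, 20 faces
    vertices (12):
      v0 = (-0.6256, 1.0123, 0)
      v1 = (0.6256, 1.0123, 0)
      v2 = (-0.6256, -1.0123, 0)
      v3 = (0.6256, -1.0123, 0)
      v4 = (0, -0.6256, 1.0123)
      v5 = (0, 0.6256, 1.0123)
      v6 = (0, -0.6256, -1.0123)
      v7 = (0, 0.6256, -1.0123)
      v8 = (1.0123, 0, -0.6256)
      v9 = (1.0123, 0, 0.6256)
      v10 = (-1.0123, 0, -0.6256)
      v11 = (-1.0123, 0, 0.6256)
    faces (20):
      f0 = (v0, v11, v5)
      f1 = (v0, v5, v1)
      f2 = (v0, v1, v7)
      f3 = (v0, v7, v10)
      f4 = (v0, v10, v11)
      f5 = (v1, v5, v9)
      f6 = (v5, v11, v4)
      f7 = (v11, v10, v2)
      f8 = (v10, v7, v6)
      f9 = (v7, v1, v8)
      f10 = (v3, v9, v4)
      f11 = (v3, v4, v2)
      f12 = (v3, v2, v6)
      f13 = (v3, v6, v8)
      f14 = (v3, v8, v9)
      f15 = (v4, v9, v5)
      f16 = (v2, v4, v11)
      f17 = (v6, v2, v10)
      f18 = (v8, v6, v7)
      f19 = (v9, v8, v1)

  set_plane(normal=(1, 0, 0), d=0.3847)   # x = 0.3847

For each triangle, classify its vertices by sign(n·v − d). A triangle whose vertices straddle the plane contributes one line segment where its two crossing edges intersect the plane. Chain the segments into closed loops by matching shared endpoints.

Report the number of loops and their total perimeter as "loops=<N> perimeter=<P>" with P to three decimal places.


loops=1 perimeter=5.911

Straddling triangles (10 of 20):
  (v0,v5,v1) [--+] → (0.3847, 0.863393, 0.389807)–(0.3847, 1.0123, 0)  len=0.4173
  (v0,v1,v7) [-+-] → (0.3847, 1.0123, 0)–(0.3847, 0.863393, -0.389807)  len=0.4173
  (v1,v5,v9) [+-+] → (0.3847, 0.863393, 0.389807)–(0.3847, 0.387856, 0.865344)  len=0.6725
  (v7,v1,v8) [-++] → (0.3847, 0.863393, -0.389807)–(0.3847, 0.387856, -0.865344)  len=0.6725
  (v3,v9,v4) [++-] → (0.3847, -0.387856, 0.865344)–(0.3847, -0.863393, 0.389807)  len=0.6725
  (v3,v4,v2) [+--] → (0.3847, -0.863393, 0.389807)–(0.3847, -1.0123, 0)  len=0.4173
  (v3,v2,v6) [+--] → (0.3847, -1.0123, 0)–(0.3847, -0.863393, -0.389807)  len=0.4173
  (v3,v6,v8) [+-+] → (0.3847, -0.863393, -0.389807)–(0.3847, -0.387856, -0.865344)  len=0.6725
  (v4,v9,v5) [-+-] → (0.3847, -0.387856, 0.865344)–(0.3847, 0.387856, 0.865344)  len=0.7757
  (v8,v6,v7) [+--] → (0.3847, -0.387856, -0.865344)–(0.3847, 0.387856, -0.865344)  len=0.7757

Chained into 1 loop(s):
  loop 1: 10 segments, perimeter = 5.9106
Total perimeter = 5.911


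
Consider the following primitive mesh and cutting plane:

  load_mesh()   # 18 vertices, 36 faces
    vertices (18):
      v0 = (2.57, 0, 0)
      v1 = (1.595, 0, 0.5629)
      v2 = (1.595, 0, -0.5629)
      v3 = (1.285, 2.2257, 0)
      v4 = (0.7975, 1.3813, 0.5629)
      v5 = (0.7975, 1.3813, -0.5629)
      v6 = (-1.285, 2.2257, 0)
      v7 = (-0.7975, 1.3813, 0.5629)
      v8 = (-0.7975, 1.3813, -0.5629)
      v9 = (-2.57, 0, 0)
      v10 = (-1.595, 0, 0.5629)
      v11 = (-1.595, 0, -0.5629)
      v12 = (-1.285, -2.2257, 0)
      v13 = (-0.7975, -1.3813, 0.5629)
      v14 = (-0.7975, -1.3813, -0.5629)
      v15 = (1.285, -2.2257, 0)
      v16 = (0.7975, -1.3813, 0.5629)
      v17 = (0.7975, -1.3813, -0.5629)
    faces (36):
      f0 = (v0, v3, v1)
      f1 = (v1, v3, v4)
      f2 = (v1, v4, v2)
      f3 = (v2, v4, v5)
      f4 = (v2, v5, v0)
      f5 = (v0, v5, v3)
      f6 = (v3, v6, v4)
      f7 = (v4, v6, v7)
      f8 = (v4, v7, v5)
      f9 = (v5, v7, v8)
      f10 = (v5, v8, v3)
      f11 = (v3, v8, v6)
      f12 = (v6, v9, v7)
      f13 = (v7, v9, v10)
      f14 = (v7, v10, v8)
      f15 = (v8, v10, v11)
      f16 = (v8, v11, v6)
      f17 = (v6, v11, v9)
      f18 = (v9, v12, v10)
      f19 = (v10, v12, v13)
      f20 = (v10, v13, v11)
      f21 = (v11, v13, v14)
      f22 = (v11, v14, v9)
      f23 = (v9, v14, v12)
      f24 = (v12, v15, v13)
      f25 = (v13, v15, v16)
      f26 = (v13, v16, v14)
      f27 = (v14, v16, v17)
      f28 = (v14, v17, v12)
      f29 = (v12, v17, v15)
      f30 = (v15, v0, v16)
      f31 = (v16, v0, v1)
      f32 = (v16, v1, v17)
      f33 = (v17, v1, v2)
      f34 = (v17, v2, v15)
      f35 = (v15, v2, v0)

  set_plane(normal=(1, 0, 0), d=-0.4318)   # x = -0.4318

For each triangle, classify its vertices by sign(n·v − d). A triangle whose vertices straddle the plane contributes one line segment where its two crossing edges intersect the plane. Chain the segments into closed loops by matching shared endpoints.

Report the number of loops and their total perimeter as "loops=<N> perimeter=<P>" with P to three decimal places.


Straddling triangles (12 of 36):
  (v3,v6,v4) [+-+] → (-0.4318, 2.2257, 0)–(-0.4318, 1.87975, 0.23062)  len=0.4158
  (v4,v6,v7) [+--] → (-0.4318, 1.87975, 0.23062)–(-0.4318, 1.3813, 0.5629)  len=0.5991
  (v4,v7,v5) [+-+] → (-0.4318, 1.3813, 0.5629)–(-0.4318, 1.3813, 0.304778)  len=0.2581
  (v5,v7,v8) [+--] → (-0.4318, 1.3813, 0.304778)–(-0.4318, 1.3813, -0.5629)  len=0.8677
  (v5,v8,v3) [+-+] → (-0.4318, 1.3813, -0.5629)–(-0.4318, 1.52958, -0.464051)  len=0.1782
  (v3,v8,v6) [+--] → (-0.4318, 1.52958, -0.464051)–(-0.4318, 2.2257, 0)  len=0.8366
  (v12,v15,v13) [-+-] → (-0.4318, -2.2257, 0)–(-0.4318, -1.52958, 0.464051)  len=0.8366
  (v13,v15,v16) [-++] → (-0.4318, -1.52958, 0.464051)–(-0.4318, -1.3813, 0.5629)  len=0.1782
  (v13,v16,v14) [-+-] → (-0.4318, -1.3813, 0.5629)–(-0.4318, -1.3813, -0.304778)  len=0.8677
  (v14,v16,v17) [-++] → (-0.4318, -1.3813, -0.304778)–(-0.4318, -1.3813, -0.5629)  len=0.2581
  (v14,v17,v12) [-+-] → (-0.4318, -1.3813, -0.5629)–(-0.4318, -1.87975, -0.23062)  len=0.5991
  (v12,v17,v15) [-++] → (-0.4318, -1.87975, -0.23062)–(-0.4318, -2.2257, 0)  len=0.4158

Chained into 2 loop(s):
  loop 1: 6 segments, perimeter = 3.1554
  loop 2: 6 segments, perimeter = 3.1554
Total perimeter = 6.311

loops=2 perimeter=6.311


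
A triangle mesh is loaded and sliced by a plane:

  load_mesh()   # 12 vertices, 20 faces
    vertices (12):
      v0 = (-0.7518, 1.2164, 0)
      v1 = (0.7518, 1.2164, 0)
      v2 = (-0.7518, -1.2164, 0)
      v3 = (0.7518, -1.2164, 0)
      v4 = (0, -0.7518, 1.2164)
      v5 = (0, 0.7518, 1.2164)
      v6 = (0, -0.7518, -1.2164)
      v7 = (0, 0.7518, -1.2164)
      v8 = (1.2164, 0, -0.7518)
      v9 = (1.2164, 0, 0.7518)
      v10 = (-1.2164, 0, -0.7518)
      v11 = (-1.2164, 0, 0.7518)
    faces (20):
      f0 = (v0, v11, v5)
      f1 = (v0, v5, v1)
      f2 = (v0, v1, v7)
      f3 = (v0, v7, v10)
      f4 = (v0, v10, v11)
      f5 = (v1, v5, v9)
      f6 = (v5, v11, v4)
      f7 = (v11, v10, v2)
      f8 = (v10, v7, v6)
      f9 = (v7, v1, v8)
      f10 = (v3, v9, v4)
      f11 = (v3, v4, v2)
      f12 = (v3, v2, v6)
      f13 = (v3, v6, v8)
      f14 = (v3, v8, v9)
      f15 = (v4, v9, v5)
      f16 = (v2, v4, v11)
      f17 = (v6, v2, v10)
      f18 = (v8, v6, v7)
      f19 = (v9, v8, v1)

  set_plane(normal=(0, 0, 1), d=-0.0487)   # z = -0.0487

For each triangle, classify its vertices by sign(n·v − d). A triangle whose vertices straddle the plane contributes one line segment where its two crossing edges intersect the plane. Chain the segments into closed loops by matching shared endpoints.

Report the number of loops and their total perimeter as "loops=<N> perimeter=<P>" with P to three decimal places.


Straddling triangles (10 of 20):
  (v0,v1,v7) [++-] → (0.721701, 1.1978, -0.0487)–(-0.721701, 1.1978, -0.0487)  len=1.4434
  (v0,v7,v10) [+--] → (-0.721701, 1.1978, -0.0487)–(-0.781896, 1.1376, -0.0487)  len=0.0851
  (v0,v10,v11) [+-+] → (-0.781896, 1.1376, -0.0487)–(-1.2164, 0, -0.0487)  len=1.2178
  (v11,v10,v2) [+-+] → (-1.2164, 0, -0.0487)–(-0.781896, -1.1376, -0.0487)  len=1.2178
  (v7,v1,v8) [-+-] → (0.721701, 1.1978, -0.0487)–(0.781896, 1.1376, -0.0487)  len=0.0851
  (v3,v2,v6) [++-] → (-0.721701, -1.1978, -0.0487)–(0.721701, -1.1978, -0.0487)  len=1.4434
  (v3,v6,v8) [+--] → (0.721701, -1.1978, -0.0487)–(0.781896, -1.1376, -0.0487)  len=0.0851
  (v3,v8,v9) [+-+] → (0.781896, -1.1376, -0.0487)–(1.2164, 0, -0.0487)  len=1.2178
  (v6,v2,v10) [-+-] → (-0.721701, -1.1978, -0.0487)–(-0.781896, -1.1376, -0.0487)  len=0.0851
  (v9,v8,v1) [+-+] → (1.2164, 0, -0.0487)–(0.781896, 1.1376, -0.0487)  len=1.2178

Chained into 1 loop(s):
  loop 1: 10 segments, perimeter = 8.0984
Total perimeter = 8.098

loops=1 perimeter=8.098


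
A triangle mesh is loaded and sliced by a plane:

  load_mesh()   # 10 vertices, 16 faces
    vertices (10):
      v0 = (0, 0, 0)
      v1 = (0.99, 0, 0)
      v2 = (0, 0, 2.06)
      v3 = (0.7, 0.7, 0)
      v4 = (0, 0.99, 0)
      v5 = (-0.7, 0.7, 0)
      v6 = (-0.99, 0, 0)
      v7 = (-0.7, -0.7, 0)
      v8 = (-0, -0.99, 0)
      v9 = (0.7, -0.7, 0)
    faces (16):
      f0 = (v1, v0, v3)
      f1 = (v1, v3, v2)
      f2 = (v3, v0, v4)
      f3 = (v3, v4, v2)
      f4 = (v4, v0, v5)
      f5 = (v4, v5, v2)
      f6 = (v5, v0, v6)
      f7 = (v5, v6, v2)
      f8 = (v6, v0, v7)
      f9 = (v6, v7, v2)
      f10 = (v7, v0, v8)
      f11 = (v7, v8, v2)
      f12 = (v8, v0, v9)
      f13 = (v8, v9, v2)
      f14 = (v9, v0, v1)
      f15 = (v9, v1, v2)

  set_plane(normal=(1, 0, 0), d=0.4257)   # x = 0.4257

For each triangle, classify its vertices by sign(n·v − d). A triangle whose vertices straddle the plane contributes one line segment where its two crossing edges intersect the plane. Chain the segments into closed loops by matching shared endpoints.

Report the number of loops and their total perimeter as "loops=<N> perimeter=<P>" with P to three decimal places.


Straddling triangles (8 of 16):
  (v1,v0,v3) [+-+] → (0.4257, 0, 0)–(0.4257, 0.4257, 0)  len=0.4257
  (v1,v3,v2) [++-] → (0.4257, 0.4257, 0.807226)–(0.4257, 0, 1.1742)  len=0.5620
  (v3,v0,v4) [+--] → (0.4257, 0.4257, 0)–(0.4257, 0.813639, 0)  len=0.3879
  (v3,v4,v2) [+--] → (0.4257, 0.813639, 0)–(0.4257, 0.4257, 0.807226)  len=0.8956
  (v8,v0,v9) [--+] → (0.4257, -0.4257, 0)–(0.4257, -0.813639, 0)  len=0.3879
  (v8,v9,v2) [-+-] → (0.4257, -0.813639, 0)–(0.4257, -0.4257, 0.807226)  len=0.8956
  (v9,v0,v1) [+-+] → (0.4257, -0.4257, 0)–(0.4257, 0, 0)  len=0.4257
  (v9,v1,v2) [++-] → (0.4257, 0, 1.1742)–(0.4257, -0.4257, 0.807226)  len=0.5620

Chained into 1 loop(s):
  loop 1: 8 segments, perimeter = 4.5426
Total perimeter = 4.543

loops=1 perimeter=4.543


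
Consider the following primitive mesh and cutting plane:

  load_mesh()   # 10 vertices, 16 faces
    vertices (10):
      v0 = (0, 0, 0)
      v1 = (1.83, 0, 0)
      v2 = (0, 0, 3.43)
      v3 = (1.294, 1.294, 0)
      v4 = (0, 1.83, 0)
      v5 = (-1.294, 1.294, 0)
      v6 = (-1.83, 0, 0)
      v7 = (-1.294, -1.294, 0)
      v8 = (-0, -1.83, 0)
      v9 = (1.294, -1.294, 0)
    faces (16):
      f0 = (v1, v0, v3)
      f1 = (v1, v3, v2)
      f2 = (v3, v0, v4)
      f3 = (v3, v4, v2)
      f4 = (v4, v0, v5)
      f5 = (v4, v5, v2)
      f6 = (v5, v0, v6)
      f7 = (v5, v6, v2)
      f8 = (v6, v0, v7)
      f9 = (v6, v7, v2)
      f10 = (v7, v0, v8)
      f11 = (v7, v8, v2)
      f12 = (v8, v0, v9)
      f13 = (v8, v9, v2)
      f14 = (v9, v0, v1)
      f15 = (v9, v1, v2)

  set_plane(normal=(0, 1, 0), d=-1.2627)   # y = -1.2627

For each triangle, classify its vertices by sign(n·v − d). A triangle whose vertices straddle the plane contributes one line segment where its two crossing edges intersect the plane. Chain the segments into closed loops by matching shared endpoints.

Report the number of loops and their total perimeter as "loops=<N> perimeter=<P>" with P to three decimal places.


Straddling triangles (8 of 16):
  (v6,v0,v7) [++-] → (-1.2627, -1.2627, 0)–(-1.30697, -1.2627, 0)  len=0.0443
  (v6,v7,v2) [+-+] → (-1.30697, -1.2627, 0)–(-1.2627, -1.2627, 0.0829668)  len=0.0940
  (v7,v0,v8) [-+-] → (-1.2627, -1.2627, 0)–(0, -1.2627, 0)  len=1.2627
  (v7,v8,v2) [--+] → (0, -1.2627, 1.0633)–(-1.2627, -1.2627, 0.0829668)  len=1.5986
  (v8,v0,v9) [-+-] → (0, -1.2627, 0)–(1.2627, -1.2627, 0)  len=1.2627
  (v8,v9,v2) [--+] → (1.2627, -1.2627, 0.0829668)–(0, -1.2627, 1.0633)  len=1.5986
  (v9,v0,v1) [-++] → (1.2627, -1.2627, 0)–(1.30697, -1.2627, 0)  len=0.0443
  (v9,v1,v2) [-++] → (1.30697, -1.2627, 0)–(1.2627, -1.2627, 0.0829668)  len=0.0940

Chained into 1 loop(s):
  loop 1: 8 segments, perimeter = 5.9992
Total perimeter = 5.999

loops=1 perimeter=5.999


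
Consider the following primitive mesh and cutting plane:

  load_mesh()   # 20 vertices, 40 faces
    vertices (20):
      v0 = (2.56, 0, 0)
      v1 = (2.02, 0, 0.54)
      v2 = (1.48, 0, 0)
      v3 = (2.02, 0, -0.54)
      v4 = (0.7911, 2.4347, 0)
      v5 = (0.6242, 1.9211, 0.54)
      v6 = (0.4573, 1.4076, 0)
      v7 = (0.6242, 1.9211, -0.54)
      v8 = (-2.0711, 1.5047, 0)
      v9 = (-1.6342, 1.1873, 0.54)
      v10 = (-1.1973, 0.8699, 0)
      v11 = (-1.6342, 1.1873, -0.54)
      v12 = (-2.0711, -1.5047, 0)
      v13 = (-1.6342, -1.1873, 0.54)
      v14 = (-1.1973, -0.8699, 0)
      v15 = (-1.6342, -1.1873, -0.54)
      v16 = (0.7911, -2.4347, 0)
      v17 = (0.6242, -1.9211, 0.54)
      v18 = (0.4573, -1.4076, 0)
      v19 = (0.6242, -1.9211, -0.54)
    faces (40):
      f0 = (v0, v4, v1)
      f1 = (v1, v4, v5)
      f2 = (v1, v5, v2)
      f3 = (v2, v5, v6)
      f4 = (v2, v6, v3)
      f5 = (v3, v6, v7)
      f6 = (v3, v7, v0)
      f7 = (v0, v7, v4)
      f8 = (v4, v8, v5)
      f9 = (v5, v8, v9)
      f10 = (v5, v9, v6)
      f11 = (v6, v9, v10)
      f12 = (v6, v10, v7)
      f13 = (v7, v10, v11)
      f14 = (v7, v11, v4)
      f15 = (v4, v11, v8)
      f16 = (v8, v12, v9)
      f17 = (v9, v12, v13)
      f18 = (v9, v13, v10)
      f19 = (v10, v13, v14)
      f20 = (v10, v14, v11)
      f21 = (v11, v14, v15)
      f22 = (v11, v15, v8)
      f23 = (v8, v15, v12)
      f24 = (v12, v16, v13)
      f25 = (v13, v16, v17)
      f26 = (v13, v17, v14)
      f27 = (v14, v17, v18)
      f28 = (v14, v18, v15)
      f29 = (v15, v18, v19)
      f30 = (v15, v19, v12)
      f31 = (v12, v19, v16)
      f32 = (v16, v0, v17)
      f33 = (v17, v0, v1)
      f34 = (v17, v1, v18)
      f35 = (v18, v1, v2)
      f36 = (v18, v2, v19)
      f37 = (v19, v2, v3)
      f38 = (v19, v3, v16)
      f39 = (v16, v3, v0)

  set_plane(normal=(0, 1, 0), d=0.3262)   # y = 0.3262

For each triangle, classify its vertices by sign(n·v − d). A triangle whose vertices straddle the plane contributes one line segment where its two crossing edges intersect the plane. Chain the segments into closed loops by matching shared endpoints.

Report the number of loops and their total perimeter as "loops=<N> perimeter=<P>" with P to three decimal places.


Straddling triangles (16 of 40):
  (v0,v4,v1) [-+-] → (2.323, 0.3262, 0)–(1.85535, 0.3262, 0.467651)  len=0.6614
  (v1,v4,v5) [-++] → (1.85535, 0.3262, 0.467651)–(1.783, 0.3262, 0.54)  len=0.1023
  (v1,v5,v2) [-+-] → (1.783, 0.3262, 0.54)–(1.33469, 0.3262, 0.0916912)  len=0.6340
  (v2,v5,v6) [-++] → (1.33469, 0.3262, 0.0916912)–(1.243, 0.3262, 0)  len=0.1297
  (v2,v6,v3) [-+-] → (1.243, 0.3262, 0)–(1.65786, 0.3262, -0.414859)  len=0.5867
  (v3,v6,v7) [-++] → (1.65786, 0.3262, -0.414859)–(1.783, 0.3262, -0.54)  len=0.1770
  (v3,v7,v0) [-+-] → (1.783, 0.3262, -0.54)–(2.2313, 0.3262, -0.0916912)  len=0.6340
  (v0,v7,v4) [-++] → (2.2313, 0.3262, -0.0916912)–(2.323, 0.3262, 0)  len=0.1297
  (v8,v12,v9) [+-+] → (-2.0711, 0.3262, 0)–(-1.77395, 0.3262, 0.367268)  len=0.4724
  (v9,v12,v13) [+--] → (-1.77395, 0.3262, 0.367268)–(-1.6342, 0.3262, 0.54)  len=0.2222
  (v9,v13,v10) [+-+] → (-1.6342, 0.3262, 0.54)–(-1.31277, 0.3262, 0.142717)  len=0.5110
  (v10,v13,v14) [+--] → (-1.31277, 0.3262, 0.142717)–(-1.1973, 0.3262, 0)  len=0.1836
  (v10,v14,v11) [+-+] → (-1.1973, 0.3262, 0)–(-1.45132, 0.3262, -0.313968)  len=0.4039
  (v11,v14,v15) [+--] → (-1.45132, 0.3262, -0.313968)–(-1.6342, 0.3262, -0.54)  len=0.2907
  (v11,v15,v8) [+-+] → (-1.6342, 0.3262, -0.54)–(-1.87983, 0.3262, -0.2364)  len=0.3905
  (v8,v15,v12) [+--] → (-1.87983, 0.3262, -0.2364)–(-2.0711, 0.3262, 0)  len=0.3041

Chained into 2 loop(s):
  loop 1: 8 segments, perimeter = 3.0547
  loop 2: 8 segments, perimeter = 2.7784
Total perimeter = 5.833

loops=2 perimeter=5.833


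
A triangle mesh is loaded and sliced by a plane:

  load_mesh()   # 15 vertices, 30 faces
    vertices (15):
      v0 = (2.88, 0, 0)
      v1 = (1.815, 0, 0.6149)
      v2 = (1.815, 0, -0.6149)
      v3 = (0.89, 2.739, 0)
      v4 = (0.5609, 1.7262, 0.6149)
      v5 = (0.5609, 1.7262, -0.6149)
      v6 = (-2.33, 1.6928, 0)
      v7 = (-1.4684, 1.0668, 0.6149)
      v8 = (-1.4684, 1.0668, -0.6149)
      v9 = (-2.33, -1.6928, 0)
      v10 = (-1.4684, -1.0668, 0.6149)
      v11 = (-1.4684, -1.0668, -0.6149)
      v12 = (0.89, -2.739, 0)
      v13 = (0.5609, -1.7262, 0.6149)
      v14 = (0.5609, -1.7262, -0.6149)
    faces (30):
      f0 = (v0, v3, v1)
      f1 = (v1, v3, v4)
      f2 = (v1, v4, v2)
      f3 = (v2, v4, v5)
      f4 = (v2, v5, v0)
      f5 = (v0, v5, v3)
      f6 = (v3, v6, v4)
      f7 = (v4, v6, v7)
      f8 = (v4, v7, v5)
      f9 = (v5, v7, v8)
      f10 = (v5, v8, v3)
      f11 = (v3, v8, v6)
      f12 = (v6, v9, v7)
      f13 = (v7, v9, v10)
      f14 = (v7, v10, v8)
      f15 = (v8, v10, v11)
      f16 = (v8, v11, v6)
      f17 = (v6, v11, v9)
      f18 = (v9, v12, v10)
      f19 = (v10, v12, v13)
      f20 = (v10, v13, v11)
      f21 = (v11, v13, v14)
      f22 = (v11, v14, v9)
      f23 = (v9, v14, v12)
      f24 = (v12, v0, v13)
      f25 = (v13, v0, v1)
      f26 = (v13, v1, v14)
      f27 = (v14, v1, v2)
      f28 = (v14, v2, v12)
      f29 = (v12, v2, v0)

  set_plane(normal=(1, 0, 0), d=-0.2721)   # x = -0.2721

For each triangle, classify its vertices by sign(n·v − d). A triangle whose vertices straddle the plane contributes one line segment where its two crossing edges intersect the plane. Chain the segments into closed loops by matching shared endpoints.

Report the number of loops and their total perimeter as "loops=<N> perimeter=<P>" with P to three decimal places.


Straddling triangles (12 of 30):
  (v3,v6,v4) [+-+] → (-0.2721, 2.36143, 0)–(-0.2721, 1.71658, 0.437719)  len=0.7794
  (v4,v6,v7) [+--] → (-0.2721, 1.71658, 0.437719)–(-0.2721, 1.45553, 0.6149)  len=0.3155
  (v4,v7,v5) [+-+] → (-0.2721, 1.45553, 0.6149)–(-0.2721, 1.45553, -0.110084)  len=0.7250
  (v5,v7,v8) [+--] → (-0.2721, 1.45553, -0.110084)–(-0.2721, 1.45553, -0.6149)  len=0.5048
  (v5,v8,v3) [+-+] → (-0.2721, 1.45553, -0.6149)–(-0.2721, 1.91502, -0.302992)  len=0.5554
  (v3,v8,v6) [+--] → (-0.2721, 1.91502, -0.302992)–(-0.2721, 2.36143, 0)  len=0.5395
  (v9,v12,v10) [-+-] → (-0.2721, -2.36143, 0)–(-0.2721, -1.91502, 0.302992)  len=0.5395
  (v10,v12,v13) [-++] → (-0.2721, -1.91502, 0.302992)–(-0.2721, -1.45553, 0.6149)  len=0.5554
  (v10,v13,v11) [-+-] → (-0.2721, -1.45553, 0.6149)–(-0.2721, -1.45553, 0.110084)  len=0.5048
  (v11,v13,v14) [-++] → (-0.2721, -1.45553, 0.110084)–(-0.2721, -1.45553, -0.6149)  len=0.7250
  (v11,v14,v9) [-+-] → (-0.2721, -1.45553, -0.6149)–(-0.2721, -1.71658, -0.437719)  len=0.3155
  (v9,v14,v12) [-++] → (-0.2721, -1.71658, -0.437719)–(-0.2721, -2.36143, 0)  len=0.7794

Chained into 2 loop(s):
  loop 1: 6 segments, perimeter = 3.4196
  loop 2: 6 segments, perimeter = 3.4196
Total perimeter = 6.839

loops=2 perimeter=6.839


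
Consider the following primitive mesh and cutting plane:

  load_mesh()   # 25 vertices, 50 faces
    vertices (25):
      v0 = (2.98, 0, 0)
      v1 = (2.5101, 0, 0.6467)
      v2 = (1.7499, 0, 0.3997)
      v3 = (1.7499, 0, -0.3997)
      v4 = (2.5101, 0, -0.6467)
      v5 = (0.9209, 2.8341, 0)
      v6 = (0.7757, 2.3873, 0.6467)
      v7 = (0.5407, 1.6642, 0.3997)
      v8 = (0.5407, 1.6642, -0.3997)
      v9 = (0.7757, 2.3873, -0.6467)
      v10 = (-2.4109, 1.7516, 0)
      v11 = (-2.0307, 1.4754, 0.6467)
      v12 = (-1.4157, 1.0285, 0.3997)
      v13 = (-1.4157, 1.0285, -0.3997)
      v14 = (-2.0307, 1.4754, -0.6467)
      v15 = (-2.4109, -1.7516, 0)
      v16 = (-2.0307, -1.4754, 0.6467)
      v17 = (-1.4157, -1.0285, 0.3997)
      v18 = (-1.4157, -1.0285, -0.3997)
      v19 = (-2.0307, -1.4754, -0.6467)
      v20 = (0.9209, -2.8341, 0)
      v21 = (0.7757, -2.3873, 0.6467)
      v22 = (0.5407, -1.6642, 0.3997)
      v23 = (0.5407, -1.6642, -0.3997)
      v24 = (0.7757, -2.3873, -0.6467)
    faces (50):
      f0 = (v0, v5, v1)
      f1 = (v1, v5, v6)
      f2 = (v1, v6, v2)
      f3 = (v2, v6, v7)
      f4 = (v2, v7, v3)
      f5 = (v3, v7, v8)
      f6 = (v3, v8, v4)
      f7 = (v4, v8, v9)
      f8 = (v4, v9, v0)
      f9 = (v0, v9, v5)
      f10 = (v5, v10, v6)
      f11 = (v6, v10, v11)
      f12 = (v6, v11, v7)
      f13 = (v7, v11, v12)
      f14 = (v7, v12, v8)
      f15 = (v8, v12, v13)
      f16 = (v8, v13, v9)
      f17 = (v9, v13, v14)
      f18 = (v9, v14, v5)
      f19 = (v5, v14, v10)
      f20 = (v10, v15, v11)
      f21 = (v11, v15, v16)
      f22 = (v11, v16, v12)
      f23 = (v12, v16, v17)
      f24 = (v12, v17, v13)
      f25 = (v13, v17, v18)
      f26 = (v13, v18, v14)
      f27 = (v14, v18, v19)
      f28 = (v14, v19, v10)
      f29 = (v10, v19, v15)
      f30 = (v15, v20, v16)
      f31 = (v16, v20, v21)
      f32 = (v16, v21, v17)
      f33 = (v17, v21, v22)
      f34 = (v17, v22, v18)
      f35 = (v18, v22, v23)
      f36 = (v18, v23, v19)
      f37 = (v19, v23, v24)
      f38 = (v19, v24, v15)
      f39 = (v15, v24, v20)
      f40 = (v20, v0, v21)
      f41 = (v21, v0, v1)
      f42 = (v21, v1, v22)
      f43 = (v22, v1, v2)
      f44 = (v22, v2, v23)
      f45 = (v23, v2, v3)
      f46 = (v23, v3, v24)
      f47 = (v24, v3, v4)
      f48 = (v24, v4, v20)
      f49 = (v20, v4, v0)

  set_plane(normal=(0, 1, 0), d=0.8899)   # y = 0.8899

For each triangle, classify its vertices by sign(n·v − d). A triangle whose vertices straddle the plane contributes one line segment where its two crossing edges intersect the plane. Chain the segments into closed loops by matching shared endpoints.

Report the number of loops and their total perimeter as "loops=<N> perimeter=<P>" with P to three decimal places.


loops=2 perimeter=7.622

Straddling triangles (20 of 50):
  (v0,v5,v1) [-+-] → (2.33345, 0.8899, 0)–(2.0111, 0.8899, 0.443638)  len=0.5484
  (v1,v5,v6) [-++] → (2.0111, 0.8899, 0.443638)–(1.86358, 0.8899, 0.6467)  len=0.2510
  (v1,v6,v2) [-+-] → (1.86358, 0.8899, 0.6467)–(1.38675, 0.8899, 0.491773)  len=0.5014
  (v2,v6,v7) [-++] → (1.38675, 0.8899, 0.491773)–(1.1033, 0.8899, 0.3997)  len=0.2980
  (v2,v7,v3) [-+-] → (1.1033, 0.8899, 0.3997)–(1.1033, 0.8899, 0.0277643)  len=0.3719
  (v3,v7,v8) [-++] → (1.1033, 0.8899, 0.0277643)–(1.1033, 0.8899, -0.3997)  len=0.4275
  (v3,v8,v4) [-+-] → (1.1033, 0.8899, -0.3997)–(1.457, 0.8899, -0.514621)  len=0.3719
  (v4,v8,v9) [-++] → (1.457, 0.8899, -0.514621)–(1.86358, 0.8899, -0.6467)  len=0.4275
  (v4,v9,v0) [-+-] → (1.86358, 0.8899, -0.6467)–(2.15832, 0.8899, -0.241067)  len=0.5014
  (v0,v9,v5) [-++] → (2.15832, 0.8899, -0.241067)–(2.33345, 0.8899, 0)  len=0.2980
  (v10,v15,v11) [+-+] → (-2.4109, 0.8899, 0)–(-2.09968, 0.8899, 0.529364)  len=0.6141
  (v11,v15,v16) [+--] → (-2.09968, 0.8899, 0.529364)–(-2.0307, 0.8899, 0.6467)  len=0.1361
  (v11,v16,v12) [+-+] → (-2.0307, 0.8899, 0.6467)–(-1.44974, 0.8899, 0.413372)  len=0.6261
  (v12,v16,v17) [+--] → (-1.44974, 0.8899, 0.413372)–(-1.4157, 0.8899, 0.3997)  len=0.0367
  (v12,v17,v13) [+-+] → (-1.4157, 0.8899, 0.3997)–(-1.4157, 0.8899, -0.345837)  len=0.7455
  (v13,v17,v18) [+--] → (-1.4157, 0.8899, -0.345837)–(-1.4157, 0.8899, -0.3997)  len=0.0539
  (v13,v18,v14) [+-+] → (-1.4157, 0.8899, -0.3997)–(-1.88689, 0.8899, -0.588943)  len=0.5078
  (v14,v18,v19) [+--] → (-1.88689, 0.8899, -0.588943)–(-2.0307, 0.8899, -0.6467)  len=0.1550
  (v14,v19,v10) [+-+] → (-2.0307, 0.8899, -0.6467)–(-2.30938, 0.8899, -0.172687)  len=0.5499
  (v10,v19,v15) [+--] → (-2.30938, 0.8899, -0.172687)–(-2.4109, 0.8899, 0)  len=0.2003

Chained into 2 loop(s):
  loop 1: 10 segments, perimeter = 3.9969
  loop 2: 10 segments, perimeter = 3.6253
Total perimeter = 7.622


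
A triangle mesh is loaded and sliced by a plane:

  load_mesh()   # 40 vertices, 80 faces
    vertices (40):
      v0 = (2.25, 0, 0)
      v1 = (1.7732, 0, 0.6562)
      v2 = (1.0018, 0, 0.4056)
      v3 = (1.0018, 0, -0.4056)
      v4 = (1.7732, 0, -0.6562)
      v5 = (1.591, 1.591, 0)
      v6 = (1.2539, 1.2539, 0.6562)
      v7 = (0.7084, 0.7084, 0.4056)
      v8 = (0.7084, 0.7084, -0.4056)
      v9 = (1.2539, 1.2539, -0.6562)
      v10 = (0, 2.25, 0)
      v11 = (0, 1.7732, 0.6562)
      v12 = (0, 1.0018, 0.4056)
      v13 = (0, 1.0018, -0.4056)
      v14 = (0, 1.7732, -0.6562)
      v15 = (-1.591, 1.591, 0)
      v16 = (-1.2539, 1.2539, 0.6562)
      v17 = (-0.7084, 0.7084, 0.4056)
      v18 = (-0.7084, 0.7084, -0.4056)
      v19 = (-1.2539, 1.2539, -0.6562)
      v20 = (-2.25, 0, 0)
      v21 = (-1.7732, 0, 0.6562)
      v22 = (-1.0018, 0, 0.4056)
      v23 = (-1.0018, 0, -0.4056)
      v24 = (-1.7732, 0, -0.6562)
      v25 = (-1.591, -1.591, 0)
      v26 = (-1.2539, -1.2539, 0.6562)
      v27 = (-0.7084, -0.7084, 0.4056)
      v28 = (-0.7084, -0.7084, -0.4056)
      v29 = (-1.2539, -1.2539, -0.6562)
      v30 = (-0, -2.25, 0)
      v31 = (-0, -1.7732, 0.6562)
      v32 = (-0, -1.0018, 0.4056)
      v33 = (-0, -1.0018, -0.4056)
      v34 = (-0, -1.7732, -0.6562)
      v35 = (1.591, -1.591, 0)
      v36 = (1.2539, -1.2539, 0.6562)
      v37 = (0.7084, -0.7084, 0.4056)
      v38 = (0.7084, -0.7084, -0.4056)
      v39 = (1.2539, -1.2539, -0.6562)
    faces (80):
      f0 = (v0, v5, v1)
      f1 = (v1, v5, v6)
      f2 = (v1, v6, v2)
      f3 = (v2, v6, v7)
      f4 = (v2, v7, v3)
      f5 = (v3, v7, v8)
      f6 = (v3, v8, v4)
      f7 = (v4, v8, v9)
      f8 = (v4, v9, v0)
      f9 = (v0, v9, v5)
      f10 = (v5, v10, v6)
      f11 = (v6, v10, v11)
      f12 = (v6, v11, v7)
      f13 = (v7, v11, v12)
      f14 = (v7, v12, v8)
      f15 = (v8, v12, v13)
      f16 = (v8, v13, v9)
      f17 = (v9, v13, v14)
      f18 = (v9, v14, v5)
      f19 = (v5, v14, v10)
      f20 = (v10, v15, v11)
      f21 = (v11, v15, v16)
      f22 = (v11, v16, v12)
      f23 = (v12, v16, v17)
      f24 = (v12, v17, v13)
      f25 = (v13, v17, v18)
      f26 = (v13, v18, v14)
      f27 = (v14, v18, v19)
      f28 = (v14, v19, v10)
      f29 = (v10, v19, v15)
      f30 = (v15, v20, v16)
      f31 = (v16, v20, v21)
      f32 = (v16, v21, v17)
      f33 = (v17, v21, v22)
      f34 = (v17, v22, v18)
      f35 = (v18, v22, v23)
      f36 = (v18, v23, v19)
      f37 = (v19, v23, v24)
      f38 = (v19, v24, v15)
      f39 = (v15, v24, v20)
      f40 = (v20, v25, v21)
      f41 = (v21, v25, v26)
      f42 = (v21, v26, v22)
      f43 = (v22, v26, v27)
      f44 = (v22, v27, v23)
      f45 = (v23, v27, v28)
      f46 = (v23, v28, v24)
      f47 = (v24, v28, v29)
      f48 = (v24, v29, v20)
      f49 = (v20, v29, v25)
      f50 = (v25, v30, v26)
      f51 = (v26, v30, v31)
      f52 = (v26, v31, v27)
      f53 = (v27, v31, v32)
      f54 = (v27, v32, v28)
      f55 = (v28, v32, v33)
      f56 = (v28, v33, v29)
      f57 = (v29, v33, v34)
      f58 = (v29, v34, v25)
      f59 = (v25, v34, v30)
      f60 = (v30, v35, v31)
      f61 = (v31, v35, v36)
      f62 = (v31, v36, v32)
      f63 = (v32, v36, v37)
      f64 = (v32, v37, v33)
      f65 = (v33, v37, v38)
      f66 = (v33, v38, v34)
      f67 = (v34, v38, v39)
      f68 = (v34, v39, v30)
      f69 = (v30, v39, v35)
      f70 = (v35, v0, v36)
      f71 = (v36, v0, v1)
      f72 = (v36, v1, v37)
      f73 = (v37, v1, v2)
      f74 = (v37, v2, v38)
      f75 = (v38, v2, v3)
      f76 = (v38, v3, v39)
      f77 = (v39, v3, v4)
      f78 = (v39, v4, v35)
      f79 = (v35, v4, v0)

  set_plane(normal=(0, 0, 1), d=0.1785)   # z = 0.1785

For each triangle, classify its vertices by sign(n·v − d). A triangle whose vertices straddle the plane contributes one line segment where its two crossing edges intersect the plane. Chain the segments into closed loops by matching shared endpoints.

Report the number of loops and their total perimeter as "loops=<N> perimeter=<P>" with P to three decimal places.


Straddling triangles (32 of 80):
  (v0,v5,v1) [--+] → (1.64056, 1.15822, 0.1785)–(2.1203, 0, 0.1785)  len=1.2536
  (v1,v5,v6) [+-+] → (1.64056, 1.15822, 0.1785)–(1.4993, 1.4993, 0.1785)  len=0.3692
  (v2,v7,v3) [++-] → (0.790539, 0.510079, 0.1785)–(1.0018, 0, 0.1785)  len=0.5521
  (v3,v7,v8) [-+-] → (0.790539, 0.510079, 0.1785)–(0.7084, 0.7084, 0.1785)  len=0.2147
  (v5,v10,v6) [--+] → (0.341087, 1.97904, 0.1785)–(1.4993, 1.4993, 0.1785)  len=1.2536
  (v6,v10,v11) [+-+] → (0.341087, 1.97904, 0.1785)–(0, 2.1203, 0.1785)  len=0.3692
  (v7,v12,v8) [++-] → (0.198321, 0.919661, 0.1785)–(0.7084, 0.7084, 0.1785)  len=0.5521
  (v8,v12,v13) [-+-] → (0.198321, 0.919661, 0.1785)–(0, 1.0018, 0.1785)  len=0.2147
  (v10,v15,v11) [--+] → (-1.15822, 1.64056, 0.1785)–(0, 2.1203, 0.1785)  len=1.2536
  (v11,v15,v16) [+-+] → (-1.15822, 1.64056, 0.1785)–(-1.4993, 1.4993, 0.1785)  len=0.3692
  (v12,v17,v13) [++-] → (-0.510079, 0.790539, 0.1785)–(0, 1.0018, 0.1785)  len=0.5521
  (v13,v17,v18) [-+-] → (-0.510079, 0.790539, 0.1785)–(-0.7084, 0.7084, 0.1785)  len=0.2147
  (v15,v20,v16) [--+] → (-1.97904, 0.341087, 0.1785)–(-1.4993, 1.4993, 0.1785)  len=1.2536
  (v16,v20,v21) [+-+] → (-1.97904, 0.341087, 0.1785)–(-2.1203, 0, 0.1785)  len=0.3692
  (v17,v22,v18) [++-] → (-0.919661, 0.198321, 0.1785)–(-0.7084, 0.7084, 0.1785)  len=0.5521
  (v18,v22,v23) [-+-] → (-0.919661, 0.198321, 0.1785)–(-1.0018, 0, 0.1785)  len=0.2147
  (v20,v25,v21) [--+] → (-1.64056, -1.15822, 0.1785)–(-2.1203, 0, 0.1785)  len=1.2536
  (v21,v25,v26) [+-+] → (-1.64056, -1.15822, 0.1785)–(-1.4993, -1.4993, 0.1785)  len=0.3692
  (v22,v27,v23) [++-] → (-0.790539, -0.510079, 0.1785)–(-1.0018, 0, 0.1785)  len=0.5521
  (v23,v27,v28) [-+-] → (-0.790539, -0.510079, 0.1785)–(-0.7084, -0.7084, 0.1785)  len=0.2147
  (v25,v30,v26) [--+] → (-0.341087, -1.97904, 0.1785)–(-1.4993, -1.4993, 0.1785)  len=1.2536
  (v26,v30,v31) [+-+] → (-0.341087, -1.97904, 0.1785)–(0, -2.1203, 0.1785)  len=0.3692
  (v27,v32,v28) [++-] → (-0.198321, -0.919661, 0.1785)–(-0.7084, -0.7084, 0.1785)  len=0.5521
  (v28,v32,v33) [-+-] → (-0.198321, -0.919661, 0.1785)–(0, -1.0018, 0.1785)  len=0.2147
  (v30,v35,v31) [--+] → (1.15822, -1.64056, 0.1785)–(0, -2.1203, 0.1785)  len=1.2536
  (v31,v35,v36) [+-+] → (1.15822, -1.64056, 0.1785)–(1.4993, -1.4993, 0.1785)  len=0.3692
  (v32,v37,v33) [++-] → (0.510079, -0.790539, 0.1785)–(0, -1.0018, 0.1785)  len=0.5521
  (v33,v37,v38) [-+-] → (0.510079, -0.790539, 0.1785)–(0.7084, -0.7084, 0.1785)  len=0.2147
  (v35,v0,v36) [--+] → (1.97904, -0.341087, 0.1785)–(1.4993, -1.4993, 0.1785)  len=1.2536
  (v36,v0,v1) [+-+] → (1.97904, -0.341087, 0.1785)–(2.1203, 0, 0.1785)  len=0.3692
  (v37,v2,v38) [++-] → (0.919661, -0.198321, 0.1785)–(0.7084, -0.7084, 0.1785)  len=0.5521
  (v38,v2,v3) [-+-] → (0.919661, -0.198321, 0.1785)–(1.0018, 0, 0.1785)  len=0.2147

Chained into 2 loop(s):
  loop 1: 16 segments, perimeter = 12.9826
  loop 2: 16 segments, perimeter = 6.1340
Total perimeter = 19.117

loops=2 perimeter=19.117


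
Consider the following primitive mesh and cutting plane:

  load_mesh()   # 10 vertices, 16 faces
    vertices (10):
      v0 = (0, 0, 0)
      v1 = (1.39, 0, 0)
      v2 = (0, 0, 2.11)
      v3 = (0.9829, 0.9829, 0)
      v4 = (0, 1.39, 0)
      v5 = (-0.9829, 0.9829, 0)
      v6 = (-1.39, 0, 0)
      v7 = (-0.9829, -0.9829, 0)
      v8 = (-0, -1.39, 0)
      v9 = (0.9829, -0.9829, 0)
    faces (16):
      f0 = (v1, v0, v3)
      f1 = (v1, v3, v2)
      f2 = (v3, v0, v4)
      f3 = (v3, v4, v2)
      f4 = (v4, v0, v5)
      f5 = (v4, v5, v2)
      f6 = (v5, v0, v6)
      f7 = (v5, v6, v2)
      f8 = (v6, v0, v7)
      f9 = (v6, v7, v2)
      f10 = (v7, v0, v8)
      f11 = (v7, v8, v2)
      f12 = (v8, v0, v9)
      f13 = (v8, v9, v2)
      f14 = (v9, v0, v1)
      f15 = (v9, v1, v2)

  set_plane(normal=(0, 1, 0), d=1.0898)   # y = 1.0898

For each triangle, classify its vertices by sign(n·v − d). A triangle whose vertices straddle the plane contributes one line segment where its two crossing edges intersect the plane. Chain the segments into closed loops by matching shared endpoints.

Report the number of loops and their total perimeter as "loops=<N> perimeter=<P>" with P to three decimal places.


Straddling triangles (4 of 16):
  (v3,v0,v4) [--+] → (0, 1.0898, 0)–(0.724801, 1.0898, 0)  len=0.7248
  (v3,v4,v2) [-+-] → (0.724801, 1.0898, 0)–(0, 1.0898, 0.455699)  len=0.8562
  (v4,v0,v5) [+--] → (0, 1.0898, 0)–(-0.724801, 1.0898, 0)  len=0.7248
  (v4,v5,v2) [+--] → (-0.724801, 1.0898, 0)–(0, 1.0898, 0.455699)  len=0.8562

Chained into 1 loop(s):
  loop 1: 4 segments, perimeter = 3.1619
Total perimeter = 3.162

loops=1 perimeter=3.162


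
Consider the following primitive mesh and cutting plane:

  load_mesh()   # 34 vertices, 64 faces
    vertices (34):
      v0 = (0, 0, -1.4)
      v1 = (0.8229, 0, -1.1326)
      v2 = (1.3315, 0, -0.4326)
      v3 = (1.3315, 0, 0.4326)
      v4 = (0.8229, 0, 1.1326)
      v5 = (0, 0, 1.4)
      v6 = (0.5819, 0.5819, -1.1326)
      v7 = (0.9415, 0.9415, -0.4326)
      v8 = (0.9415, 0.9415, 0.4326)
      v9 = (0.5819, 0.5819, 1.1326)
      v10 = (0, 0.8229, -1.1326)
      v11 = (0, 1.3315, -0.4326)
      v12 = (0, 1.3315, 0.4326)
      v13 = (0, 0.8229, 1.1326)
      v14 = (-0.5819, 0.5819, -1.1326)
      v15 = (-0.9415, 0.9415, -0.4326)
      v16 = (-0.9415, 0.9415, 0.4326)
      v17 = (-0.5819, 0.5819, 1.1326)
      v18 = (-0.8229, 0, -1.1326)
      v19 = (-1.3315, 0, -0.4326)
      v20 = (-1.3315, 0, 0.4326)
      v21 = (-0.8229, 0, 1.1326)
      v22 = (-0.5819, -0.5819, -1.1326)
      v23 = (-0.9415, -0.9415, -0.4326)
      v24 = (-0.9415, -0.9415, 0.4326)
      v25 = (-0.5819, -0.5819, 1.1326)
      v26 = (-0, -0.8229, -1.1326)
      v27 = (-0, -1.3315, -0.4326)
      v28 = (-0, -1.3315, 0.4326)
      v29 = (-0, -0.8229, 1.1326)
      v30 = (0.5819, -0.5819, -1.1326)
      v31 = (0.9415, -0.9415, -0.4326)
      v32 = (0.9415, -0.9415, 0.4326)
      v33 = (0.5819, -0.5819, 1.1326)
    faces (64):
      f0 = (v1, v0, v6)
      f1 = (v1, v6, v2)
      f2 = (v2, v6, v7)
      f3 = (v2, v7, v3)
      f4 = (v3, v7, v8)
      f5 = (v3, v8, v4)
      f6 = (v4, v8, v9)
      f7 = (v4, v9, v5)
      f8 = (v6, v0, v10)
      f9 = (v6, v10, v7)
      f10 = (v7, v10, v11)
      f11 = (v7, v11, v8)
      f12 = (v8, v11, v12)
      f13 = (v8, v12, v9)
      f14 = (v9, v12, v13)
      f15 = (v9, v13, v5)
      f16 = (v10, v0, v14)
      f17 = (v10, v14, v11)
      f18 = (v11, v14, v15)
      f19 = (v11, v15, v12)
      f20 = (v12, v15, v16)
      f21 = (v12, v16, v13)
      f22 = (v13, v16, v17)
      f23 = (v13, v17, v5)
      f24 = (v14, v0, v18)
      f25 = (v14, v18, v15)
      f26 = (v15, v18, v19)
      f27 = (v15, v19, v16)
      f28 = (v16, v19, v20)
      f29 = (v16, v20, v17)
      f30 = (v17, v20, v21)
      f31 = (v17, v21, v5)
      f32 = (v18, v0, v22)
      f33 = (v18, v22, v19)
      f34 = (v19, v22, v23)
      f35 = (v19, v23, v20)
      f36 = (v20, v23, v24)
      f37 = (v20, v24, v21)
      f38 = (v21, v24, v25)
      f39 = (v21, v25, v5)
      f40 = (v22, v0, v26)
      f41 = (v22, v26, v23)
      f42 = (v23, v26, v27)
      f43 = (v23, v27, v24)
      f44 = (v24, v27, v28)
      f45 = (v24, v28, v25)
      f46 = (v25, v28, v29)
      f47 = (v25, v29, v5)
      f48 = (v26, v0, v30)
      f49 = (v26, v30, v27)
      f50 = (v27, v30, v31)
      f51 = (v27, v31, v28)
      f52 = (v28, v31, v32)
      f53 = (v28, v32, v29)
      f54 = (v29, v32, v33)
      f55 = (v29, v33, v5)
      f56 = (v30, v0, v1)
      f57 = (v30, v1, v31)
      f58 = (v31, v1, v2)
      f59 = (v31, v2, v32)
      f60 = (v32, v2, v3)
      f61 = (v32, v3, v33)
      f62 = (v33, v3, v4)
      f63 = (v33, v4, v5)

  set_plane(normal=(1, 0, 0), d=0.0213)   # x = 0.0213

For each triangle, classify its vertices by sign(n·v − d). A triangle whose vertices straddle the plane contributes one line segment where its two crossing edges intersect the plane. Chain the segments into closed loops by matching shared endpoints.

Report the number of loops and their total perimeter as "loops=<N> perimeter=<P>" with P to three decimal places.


loops=1 perimeter=8.612

Straddling triangles (20 of 64):
  (v1,v0,v6) [+-+] → (0.0213, 0, -1.39308)–(0.0213, 0.0213, -1.39021)  len=0.0215
  (v4,v9,v5) [++-] → (0.0213, 0.0213, 1.39021)–(0.0213, 0, 1.39308)  len=0.0215
  (v6,v0,v10) [+--] → (0.0213, 0.0213, -1.39021)–(0.0213, 0.814078, -1.1326)  len=0.8336
  (v6,v10,v7) [+-+] → (0.0213, 0.814078, -1.1326)–(0.0213, 0.825583, -1.11676)  len=0.0196
  (v7,v10,v11) [+--] → (0.0213, 0.825583, -1.11676)–(0.0213, 1.32268, -0.4326)  len=0.8457
  (v7,v11,v8) [+-+] → (0.0213, 1.32268, -0.4326)–(0.0213, 1.32268, -0.413026)  len=0.0196
  (v8,v11,v12) [+--] → (0.0213, 1.32268, -0.413026)–(0.0213, 1.32268, 0.4326)  len=0.8456
  (v8,v12,v9) [+-+] → (0.0213, 1.32268, 0.4326)–(0.0213, 1.30406, 0.458223)  len=0.0317
  (v9,v12,v13) [+--] → (0.0213, 1.30406, 0.458223)–(0.0213, 0.814078, 1.1326)  len=0.8336
  (v9,v13,v5) [+--] → (0.0213, 0.814078, 1.1326)–(0.0213, 0.0213, 1.39021)  len=0.8336
  (v26,v0,v30) [--+] → (0.0213, -0.0213, -1.39021)–(0.0213, -0.814078, -1.1326)  len=0.8336
  (v26,v30,v27) [-+-] → (0.0213, -0.814078, -1.1326)–(0.0213, -1.30406, -0.458223)  len=0.8336
  (v27,v30,v31) [-++] → (0.0213, -1.30406, -0.458223)–(0.0213, -1.32268, -0.4326)  len=0.0317
  (v27,v31,v28) [-+-] → (0.0213, -1.32268, -0.4326)–(0.0213, -1.32268, 0.413026)  len=0.8456
  (v28,v31,v32) [-++] → (0.0213, -1.32268, 0.413026)–(0.0213, -1.32268, 0.4326)  len=0.0196
  (v28,v32,v29) [-+-] → (0.0213, -1.32268, 0.4326)–(0.0213, -0.825583, 1.11676)  len=0.8457
  (v29,v32,v33) [-++] → (0.0213, -0.825583, 1.11676)–(0.0213, -0.814078, 1.1326)  len=0.0196
  (v29,v33,v5) [-+-] → (0.0213, -0.814078, 1.1326)–(0.0213, -0.0213, 1.39021)  len=0.8336
  (v30,v0,v1) [+-+] → (0.0213, -0.0213, -1.39021)–(0.0213, 0, -1.39308)  len=0.0215
  (v33,v4,v5) [++-] → (0.0213, 0, 1.39308)–(0.0213, -0.0213, 1.39021)  len=0.0215

Chained into 1 loop(s):
  loop 1: 20 segments, perimeter = 8.6117
Total perimeter = 8.612
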